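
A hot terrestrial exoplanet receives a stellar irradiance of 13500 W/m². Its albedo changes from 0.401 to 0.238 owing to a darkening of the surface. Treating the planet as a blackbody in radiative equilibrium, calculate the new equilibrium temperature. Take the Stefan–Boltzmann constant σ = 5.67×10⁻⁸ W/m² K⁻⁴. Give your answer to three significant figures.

T₂ = [S(1−α₂)/(4σ)]^(1/4) = [13500·0.762/(4σ)]^(1/4) = 461.5 K.

461 K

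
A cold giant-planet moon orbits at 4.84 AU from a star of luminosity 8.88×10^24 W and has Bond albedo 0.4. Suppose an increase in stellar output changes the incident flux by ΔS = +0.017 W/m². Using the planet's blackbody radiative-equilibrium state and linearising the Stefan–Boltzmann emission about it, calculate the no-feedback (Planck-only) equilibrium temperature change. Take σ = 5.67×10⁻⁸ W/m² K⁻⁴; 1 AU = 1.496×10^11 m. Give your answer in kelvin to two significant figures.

0.14 K

d = 4.84 × 1.496×10^11 m = 7.241×10^11 m.
Flux at the orbit: S = L/(4πd²) = 8.88×10^24/(4π·(7.24×10^11)²) = 1.348 W/m².
Reference equilibrium: T_e = [S(1−α)/(4σ)]^(1/4) = 43.45 K.
TOA radiative forcing: ΔF = (1−α)ΔS/4 = 0.6·(+0.017)/4 = 0.002550 W/m².
Planck response: λ_P = 4σT_e³ = 4·5.67×10⁻⁸·(43.45)³ = 0.01861 W/m²/K.
Hence the no-feedback warming is ΔF/(4σT_e³) = 0.137 K.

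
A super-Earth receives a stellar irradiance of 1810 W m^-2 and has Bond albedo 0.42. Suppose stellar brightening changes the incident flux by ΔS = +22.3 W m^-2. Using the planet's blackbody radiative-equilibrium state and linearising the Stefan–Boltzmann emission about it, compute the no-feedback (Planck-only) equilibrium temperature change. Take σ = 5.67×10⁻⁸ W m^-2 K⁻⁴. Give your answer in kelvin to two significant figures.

0.80 K

Reference equilibrium: T_e = [S(1−α)/(4σ)]^(1/4) = 260.8 K.
ΔF = Δ[S(1−α)]/4 = (1−0.42)·+22.3/4 = 3.234 W m^-2.
Planck response: λ_P = 4σT_e³ = 4·5.67×10⁻⁸·(260.8)³ = 4.025 W m^-2/K.
So ΔT₀ = 3.234/4.025 = 0.803 K.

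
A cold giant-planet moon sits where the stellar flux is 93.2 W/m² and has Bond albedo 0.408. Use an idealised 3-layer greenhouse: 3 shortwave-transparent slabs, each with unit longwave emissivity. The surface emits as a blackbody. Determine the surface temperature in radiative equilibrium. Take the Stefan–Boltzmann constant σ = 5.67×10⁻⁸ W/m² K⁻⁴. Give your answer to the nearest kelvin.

OLR = S(1−α)/4 = 13.79 W/m²; the top layer radiates at T_e = 124.9 K.
Layer-by-layer balance gives σT_s⁴ = (N+1)σT_e⁴, so T_s = 4^¼·124.9 = 176.6 K.

177 kelvin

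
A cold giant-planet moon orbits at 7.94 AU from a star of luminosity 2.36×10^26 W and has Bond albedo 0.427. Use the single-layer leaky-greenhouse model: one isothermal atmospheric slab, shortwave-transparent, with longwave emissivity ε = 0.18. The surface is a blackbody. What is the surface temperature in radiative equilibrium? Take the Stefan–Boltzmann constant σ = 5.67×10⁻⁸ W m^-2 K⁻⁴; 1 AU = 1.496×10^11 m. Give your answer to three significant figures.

78.0 kelvin

d = 7.94 × 1.496×10^11 m = 1.188×10^12 m.
Spreading L over a sphere of radius d: S = 2.36×10^26/(4π·1.19×10^12²) = 13.31 W m^-2.
Effective emission temperature (TOA balance): σT_e⁴ = S(1−α)/4 = 1.907 W m^-2 → T_e = 76.15 K.
For a single slab of emissivity ε, T_s⁴ = 2T_e⁴/(2−ε); thus T_s = 76.15·(1.099)^(1/4) = 77.97 K.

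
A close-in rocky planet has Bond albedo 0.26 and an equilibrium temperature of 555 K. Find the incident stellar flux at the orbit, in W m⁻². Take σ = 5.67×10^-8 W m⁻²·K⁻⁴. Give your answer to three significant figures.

Invert the energy balance for S: S = 4σT⁴/(1−α).
The emitted flux is σT⁴ = 5380 W m⁻².
So S = 4×5380/(1−0.26) = 29080 W m⁻².

29100 W m⁻²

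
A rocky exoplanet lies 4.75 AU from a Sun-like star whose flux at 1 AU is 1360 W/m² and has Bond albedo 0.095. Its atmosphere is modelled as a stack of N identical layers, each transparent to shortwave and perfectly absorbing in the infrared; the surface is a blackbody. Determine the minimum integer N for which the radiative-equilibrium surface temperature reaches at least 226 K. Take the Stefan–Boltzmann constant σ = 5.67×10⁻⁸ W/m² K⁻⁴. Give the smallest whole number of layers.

Irradiance scales as 1/d², so S = 1360 W/m² × (1/4.75)² = 60.28 W/m².
OLR = S(1−α)/4 = 13.64 W/m²; the top layer radiates at T_e = 124.5 K.
Since T_s⁴ = (N+1)T_e⁴, we need N ≥ (T_s/T_e)⁴ − 1 = 9.846.
So N ≥ 9.846; the smallest integer is N = 10.

10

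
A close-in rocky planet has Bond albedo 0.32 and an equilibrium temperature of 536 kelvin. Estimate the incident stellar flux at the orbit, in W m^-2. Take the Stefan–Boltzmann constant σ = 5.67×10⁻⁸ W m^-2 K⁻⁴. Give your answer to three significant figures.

Invert the energy balance for S: S = 4σT⁴/(1−α).
The emitted flux is σT⁴ = 4680 W m^-2.
S = 4·4680/0.68 = 27530 W m^-2.

27500 W m^-2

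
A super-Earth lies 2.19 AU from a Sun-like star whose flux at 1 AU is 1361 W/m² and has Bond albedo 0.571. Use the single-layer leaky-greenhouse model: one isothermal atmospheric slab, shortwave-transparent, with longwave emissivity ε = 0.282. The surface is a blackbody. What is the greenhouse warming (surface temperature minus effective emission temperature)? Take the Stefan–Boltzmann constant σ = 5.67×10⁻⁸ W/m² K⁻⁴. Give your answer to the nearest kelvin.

6 K

Irradiance scales as 1/d², so S = 1361 W/m² × (1/2.19)² = 283.8 W/m².
Effective emission temperature (TOA balance): σT_e⁴ = S(1−α)/4 = 30.43 W/m² → T_e = 152.2 K.
The surface balance (absorbed SW + ε·downward IR = σT_s⁴) with T_a⁴ = T_s⁴/2 reduces to T_s = T_e·[2/(2−ε)]^¼ = 158.1 K.
Greenhouse warming: T_s − T_e = 5.895 K.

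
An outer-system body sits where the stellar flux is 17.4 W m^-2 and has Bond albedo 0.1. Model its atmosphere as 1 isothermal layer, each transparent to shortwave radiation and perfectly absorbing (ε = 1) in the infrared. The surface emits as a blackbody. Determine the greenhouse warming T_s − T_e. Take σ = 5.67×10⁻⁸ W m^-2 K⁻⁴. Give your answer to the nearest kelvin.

17 kelvin

OLR = S(1−α)/4 = 3.915 W m^-2; the top layer radiates at T_e = 91.16 K.
Surface: T_s = (2)^¼·T_e = 108.4 K.
Warming: T_s − T_e = 17.25 K.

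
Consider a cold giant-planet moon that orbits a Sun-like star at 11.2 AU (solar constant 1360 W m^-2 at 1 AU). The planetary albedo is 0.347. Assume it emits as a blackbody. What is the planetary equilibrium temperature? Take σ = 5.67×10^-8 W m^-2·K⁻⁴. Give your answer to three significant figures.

Irradiance scales as 1/d², so S = 1360 W m^-2 × (1/11.2)² = 10.84 W m^-2.
The planet absorbs (1−α)S over its disc πR² and re-emits over 4πR², so the mean absorbed flux is (1−0.347)·10.84/4 = 1.770 W m^-2.
Set σT⁴ = 1.770 → T = (1.770/σ)^(1/4) = 74.75 K.

74.7 K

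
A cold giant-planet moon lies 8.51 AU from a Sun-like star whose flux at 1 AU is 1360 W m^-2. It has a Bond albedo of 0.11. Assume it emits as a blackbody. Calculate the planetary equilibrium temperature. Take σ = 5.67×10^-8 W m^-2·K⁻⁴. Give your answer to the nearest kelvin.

93 kelvin

By the inverse-square law, S = 1360/8.51² = 18.78 W m^-2.
Averaging over the sphere, the absorbed flux is S(1−α)/4 = 4.178 W m^-2.
In equilibrium σT⁴ equals this, so T = 92.65 K.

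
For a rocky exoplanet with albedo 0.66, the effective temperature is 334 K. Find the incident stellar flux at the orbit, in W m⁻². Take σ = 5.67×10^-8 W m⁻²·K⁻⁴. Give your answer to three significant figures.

From S(1−α)/4 = σT⁴: S = 4σT⁴/(1−α).
σT⁴ = 5.67×10⁻⁸·(334)⁴ = 705.6 W m⁻².
So S = 4×705.6/(1−0.66) = 8301 W m⁻².

8300 W m⁻²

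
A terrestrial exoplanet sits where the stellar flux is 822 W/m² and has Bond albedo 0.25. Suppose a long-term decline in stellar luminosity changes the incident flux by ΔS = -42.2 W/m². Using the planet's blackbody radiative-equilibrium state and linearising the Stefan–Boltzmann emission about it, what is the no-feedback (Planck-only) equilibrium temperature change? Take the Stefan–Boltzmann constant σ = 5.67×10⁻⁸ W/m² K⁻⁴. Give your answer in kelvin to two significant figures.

Reference equilibrium: T_e = [S(1−α)/(4σ)]^(1/4) = 228.3 K.
ΔF = Δ[S(1−α)]/4 = (1−0.25)·-42.2/4 = -7.913 W/m².
The Planck feedback parameter is 4σT_e³ = 2.700 W/m²/K.
Hence the no-feedback warming is ΔF/(4σT_e³) = -2.93 K.

-2.9 K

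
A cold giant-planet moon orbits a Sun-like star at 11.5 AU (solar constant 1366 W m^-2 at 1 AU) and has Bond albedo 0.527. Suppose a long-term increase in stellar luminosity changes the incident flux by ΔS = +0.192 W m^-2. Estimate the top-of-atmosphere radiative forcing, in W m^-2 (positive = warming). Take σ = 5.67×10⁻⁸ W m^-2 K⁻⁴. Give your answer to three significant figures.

0.0227 W m^-2

Flux at the orbit: S = 1366/(11.5)² = 10.33 W m^-2.
ΔF = Δ[S(1−α)]/4 = (1−0.527)·+0.192/4 = 0.02270 W m^-2.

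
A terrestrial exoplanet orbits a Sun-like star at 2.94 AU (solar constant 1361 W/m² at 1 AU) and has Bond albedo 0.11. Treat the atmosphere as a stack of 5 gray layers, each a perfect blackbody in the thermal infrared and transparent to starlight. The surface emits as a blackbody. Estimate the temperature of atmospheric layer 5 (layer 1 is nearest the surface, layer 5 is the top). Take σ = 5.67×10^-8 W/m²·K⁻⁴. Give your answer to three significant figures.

By the inverse-square law, S = 1361/2.94² = 157.5 W/m².
The effective emission temperature is T_e = [S(1−α)/(4σ)]^¼ = 157.7 K.
In the N-layer model, layer k (counted from the surface) has T_k = (N+1−k)^(1/4)·T_e.
With k = 5: T_5 = (5+1−5)^¼·157.7 K = 157.7 K.

158 K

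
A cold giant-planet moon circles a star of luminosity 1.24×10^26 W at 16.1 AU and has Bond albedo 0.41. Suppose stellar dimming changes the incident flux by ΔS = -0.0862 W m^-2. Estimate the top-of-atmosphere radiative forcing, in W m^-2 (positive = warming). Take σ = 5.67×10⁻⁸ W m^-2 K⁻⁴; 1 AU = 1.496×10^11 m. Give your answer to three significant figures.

Orbital distance: d = 16.1 AU = 2.409×10^12 m.
S = L/(4πd²) = 1.701 W m^-2.
ΔF = Δ[S(1−α)]/4 = (1−0.41)·-0.0862/4 = -0.01271 W m^-2.

-0.0127 W m^-2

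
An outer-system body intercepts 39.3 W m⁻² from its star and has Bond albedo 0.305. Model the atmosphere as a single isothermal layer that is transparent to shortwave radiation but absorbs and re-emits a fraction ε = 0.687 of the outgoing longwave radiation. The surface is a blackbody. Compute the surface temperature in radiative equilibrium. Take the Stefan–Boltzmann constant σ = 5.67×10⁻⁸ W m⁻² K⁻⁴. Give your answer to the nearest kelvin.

116 K

At the top of the atmosphere, σT_e⁴ = S(1−α)/4 = 6.828 W m⁻², giving T_e = 104.8 K.
The surface balance (absorbed SW + ε·downward IR = σT_s⁴) with T_a⁴ = T_s⁴/2 reduces to T_s = T_e·[2/(2−ε)]^¼ = 116.4 K.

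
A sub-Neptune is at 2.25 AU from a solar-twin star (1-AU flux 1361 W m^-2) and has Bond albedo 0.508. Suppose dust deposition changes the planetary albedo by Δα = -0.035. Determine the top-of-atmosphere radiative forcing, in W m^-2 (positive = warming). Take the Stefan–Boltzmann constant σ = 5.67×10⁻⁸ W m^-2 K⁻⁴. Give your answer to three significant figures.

2.35 W m^-2

Irradiance scales as 1/d², so S = 1361 W m^-2 × (1/2.25)² = 268.8 W m^-2.
TOA radiative forcing: ΔF = −S·Δα/4 = −268.8·(-0.035)/4 = 2.352 W m^-2.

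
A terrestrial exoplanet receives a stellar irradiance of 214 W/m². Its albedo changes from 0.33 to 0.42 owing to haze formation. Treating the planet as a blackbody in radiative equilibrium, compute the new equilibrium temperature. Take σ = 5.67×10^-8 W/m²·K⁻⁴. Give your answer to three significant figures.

153 K

New equilibrium: T₂ = [(1−0.42)·214.0/(4σ)]^(1/4) = 153.0 K.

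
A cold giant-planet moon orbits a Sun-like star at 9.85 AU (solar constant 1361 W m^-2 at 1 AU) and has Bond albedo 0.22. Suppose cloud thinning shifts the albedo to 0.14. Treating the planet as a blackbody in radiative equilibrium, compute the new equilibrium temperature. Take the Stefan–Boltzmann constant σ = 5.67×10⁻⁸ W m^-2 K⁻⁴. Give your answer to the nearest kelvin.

By the inverse-square law, S = 1361/9.85² = 14.03 W m^-2.
With the new albedo, S(1−α₂)/4 = 3.016 W m^-2, so T₂ = 85.40 K.

85 K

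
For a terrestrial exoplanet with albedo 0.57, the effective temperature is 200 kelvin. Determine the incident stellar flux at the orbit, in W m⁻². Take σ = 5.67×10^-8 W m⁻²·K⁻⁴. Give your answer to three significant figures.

From S(1−α)/4 = σT⁴: S = 4σT⁴/(1−α).
σT⁴ = 5.67×10⁻⁸·(200)⁴ = 90.72 W m⁻².
S = 4·90.72/0.43 = 843.9 W m⁻².

844 W m⁻²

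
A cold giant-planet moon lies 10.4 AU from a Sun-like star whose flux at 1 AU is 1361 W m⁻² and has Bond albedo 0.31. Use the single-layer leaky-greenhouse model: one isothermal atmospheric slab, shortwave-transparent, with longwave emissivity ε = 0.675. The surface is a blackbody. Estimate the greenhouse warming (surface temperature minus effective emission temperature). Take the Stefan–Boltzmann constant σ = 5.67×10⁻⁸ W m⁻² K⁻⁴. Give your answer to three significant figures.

By the inverse-square law, S = 1361/10.4² = 12.58 W m⁻².
At the top of the atmosphere, σT_e⁴ = S(1−α)/4 = 2.171 W m⁻², giving T_e = 78.66 K.
Surface balance with a leaky layer gives σT_s⁴ = σT_e⁴·2/(2−ε), so T_s = T_e·[2/(2−0.675)]^(1/4) = 87.19 K.
T_s − T_e = 87.19 − 78.66 = 8.528 K.

8.53 kelvin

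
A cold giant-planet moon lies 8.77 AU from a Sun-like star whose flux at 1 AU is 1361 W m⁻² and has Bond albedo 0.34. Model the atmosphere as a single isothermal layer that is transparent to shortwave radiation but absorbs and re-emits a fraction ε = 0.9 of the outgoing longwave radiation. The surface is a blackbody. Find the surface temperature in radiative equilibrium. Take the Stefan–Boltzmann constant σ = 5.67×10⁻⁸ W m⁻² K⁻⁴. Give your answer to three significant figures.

Flux at the orbit: S = 1361/(8.77)² = 17.70 W m⁻².
Effective emission temperature (TOA balance): σT_e⁴ = S(1−α)/4 = 2.920 W m⁻² → T_e = 84.71 K.
The surface balance (absorbed SW + ε·downward IR = σT_s⁴) with T_a⁴ = T_s⁴/2 reduces to T_s = T_e·[2/(2−ε)]^¼ = 98.37 K.

98.4 K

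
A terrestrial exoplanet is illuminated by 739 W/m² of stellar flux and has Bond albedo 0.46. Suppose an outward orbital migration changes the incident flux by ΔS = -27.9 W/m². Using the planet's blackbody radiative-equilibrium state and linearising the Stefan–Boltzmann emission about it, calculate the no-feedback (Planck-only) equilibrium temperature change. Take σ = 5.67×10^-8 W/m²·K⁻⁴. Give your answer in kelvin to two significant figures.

Reference equilibrium: T_e = [S(1−α)/(4σ)]^(1/4) = 204.8 K.
Only a fraction (1−α) is absorbed and it's spread over 4πR², so ΔF = (1−α)ΔS/4 = -3.767 W/m².
The Planck feedback parameter is 4σT_e³ = 1.948 W/m²/K.
ΔT₀ = ΔF/λ_P = -3.767/1.948 = -1.93 K.

-1.9 kelvin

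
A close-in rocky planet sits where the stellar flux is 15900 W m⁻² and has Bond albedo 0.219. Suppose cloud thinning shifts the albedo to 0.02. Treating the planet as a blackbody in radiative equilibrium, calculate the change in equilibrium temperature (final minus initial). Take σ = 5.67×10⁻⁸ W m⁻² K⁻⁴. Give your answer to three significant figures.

28.2 K

Before: T₁ = [15900·0.781/(4σ)]^(1/4) = 483.7 K.
Final:   T₂ = [S(1−0.02)/(4σ)]^(1/4) = 512.0 K.
Change: 512.0 − 483.7 = 28.24 K.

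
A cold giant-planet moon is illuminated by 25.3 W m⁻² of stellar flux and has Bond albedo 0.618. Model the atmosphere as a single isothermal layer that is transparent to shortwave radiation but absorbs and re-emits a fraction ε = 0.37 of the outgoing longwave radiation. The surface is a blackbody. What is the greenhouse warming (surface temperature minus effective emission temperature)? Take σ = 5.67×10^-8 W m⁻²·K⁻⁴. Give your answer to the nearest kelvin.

The planet radiates to space at T_e = [S(1−α)/(4σ)]^(1/4) = 80.80 K.
The surface balance (absorbed SW + ε·downward IR = σT_s⁴) with T_a⁴ = T_s⁴/2 reduces to T_s = T_e·[2/(2−ε)]^¼ = 85.03 K.
Greenhouse warming: T_s − T_e = 4.239 K.

4 kelvin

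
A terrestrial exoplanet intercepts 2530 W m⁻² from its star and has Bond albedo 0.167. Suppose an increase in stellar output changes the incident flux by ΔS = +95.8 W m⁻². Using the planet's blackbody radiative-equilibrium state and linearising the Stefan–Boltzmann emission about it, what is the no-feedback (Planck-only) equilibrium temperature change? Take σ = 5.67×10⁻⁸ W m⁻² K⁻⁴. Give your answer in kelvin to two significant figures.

2.9 kelvin

The baseline emission temperature is T_e = 310.5 K.
TOA radiative forcing: ΔF = (1−α)ΔS/4 = 0.833·(+95.8)/4 = 19.95 W m⁻².
The Planck feedback parameter is 4σT_e³ = 6.788 W m⁻²/K.
So ΔT₀ = 19.95/6.788 = 2.94 K.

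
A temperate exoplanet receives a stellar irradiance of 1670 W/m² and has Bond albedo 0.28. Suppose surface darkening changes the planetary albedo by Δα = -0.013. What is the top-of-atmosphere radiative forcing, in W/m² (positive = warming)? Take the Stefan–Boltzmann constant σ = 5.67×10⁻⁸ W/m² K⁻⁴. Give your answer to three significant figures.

5.43 W/m²

TOA radiative forcing: ΔF = −S·Δα/4 = −1670·(-0.013)/4 = 5.427 W/m².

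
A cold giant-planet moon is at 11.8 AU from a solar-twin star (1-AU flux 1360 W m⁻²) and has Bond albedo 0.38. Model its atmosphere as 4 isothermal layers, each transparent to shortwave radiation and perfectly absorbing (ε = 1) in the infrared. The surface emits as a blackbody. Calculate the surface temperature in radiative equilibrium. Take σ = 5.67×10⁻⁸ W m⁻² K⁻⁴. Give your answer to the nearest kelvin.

By the inverse-square law, S = 1360/11.8² = 9.767 W m⁻².
The effective emission temperature is T_e = [S(1−α)/(4σ)]^¼ = 71.88 K.
Layer-by-layer balance gives σT_s⁴ = (N+1)σT_e⁴, so T_s = 5^¼·71.88 = 107.5 K.

107 K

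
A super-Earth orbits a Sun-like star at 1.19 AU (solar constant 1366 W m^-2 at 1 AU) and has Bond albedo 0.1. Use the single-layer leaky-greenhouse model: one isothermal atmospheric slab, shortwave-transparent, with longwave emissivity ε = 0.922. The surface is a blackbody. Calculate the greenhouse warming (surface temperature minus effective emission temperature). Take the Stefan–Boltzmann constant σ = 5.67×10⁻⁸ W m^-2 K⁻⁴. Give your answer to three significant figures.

41.6 K

Flux at the orbit: S = 1366/(1.19)² = 964.6 W m^-2.
At the top of the atmosphere, σT_e⁴ = S(1−α)/4 = 217.0 W m^-2, giving T_e = 248.7 K.
Surface balance with a leaky layer gives σT_s⁴ = σT_e⁴·2/(2−ε), so T_s = T_e·[2/(2−0.922)]^(1/4) = 290.3 K.
T_s − T_e = 290.3 − 248.7 = 41.56 K.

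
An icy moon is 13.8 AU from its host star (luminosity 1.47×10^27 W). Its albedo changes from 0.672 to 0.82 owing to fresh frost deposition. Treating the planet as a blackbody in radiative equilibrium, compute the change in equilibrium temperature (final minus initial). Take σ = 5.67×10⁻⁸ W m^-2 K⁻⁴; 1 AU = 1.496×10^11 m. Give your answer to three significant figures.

d = 13.8 × 1.496×10^11 m = 2.064×10^12 m.
S = L/(4πd²) = 27.45 W m^-2.
Before: T₁ = [27.45·0.328/(4σ)]^(1/4) = 79.37 K.
After:  T₂ = [27.45·0.18/(4σ)]^(1/4) = 68.32 K.
ΔT = T₂ − T₁ = -11.06 K.

-11.1 K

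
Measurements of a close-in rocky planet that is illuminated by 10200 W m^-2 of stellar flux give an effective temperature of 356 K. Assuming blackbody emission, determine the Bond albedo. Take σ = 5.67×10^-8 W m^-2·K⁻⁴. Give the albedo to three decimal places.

0.643

From σT⁴ = S(1−α)/4 we invert for α: 1−α = 4σT⁴/S.
σT⁴ = 910.7 W m^-2, so 4σT⁴ = 3643 W m^-2.
Hence α = 1 − 3643/10200 = 0.6429.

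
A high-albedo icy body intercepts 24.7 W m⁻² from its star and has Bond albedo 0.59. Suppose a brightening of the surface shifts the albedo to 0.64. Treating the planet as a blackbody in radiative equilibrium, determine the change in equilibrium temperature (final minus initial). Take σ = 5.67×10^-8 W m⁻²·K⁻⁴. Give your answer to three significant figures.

Initial: T₁ = [S(1−0.59)/(4σ)]^(1/4) = 81.74 K.
With α = 0.64, T₂ = 79.13 K.
Change: 79.13 − 81.74 = -2.615 K.

-2.62 K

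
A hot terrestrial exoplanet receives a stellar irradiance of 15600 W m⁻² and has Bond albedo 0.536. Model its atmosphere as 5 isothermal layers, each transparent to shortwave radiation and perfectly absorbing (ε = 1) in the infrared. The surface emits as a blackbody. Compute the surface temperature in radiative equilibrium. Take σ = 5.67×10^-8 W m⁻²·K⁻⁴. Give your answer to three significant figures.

OLR = S(1−α)/4 = 1810 W m⁻²; the top layer radiates at T_e = 422.7 K.
With N = 5 opaque layers, T_s = (N+1)^(1/4)·T_e = 6^(1/4)·422.7 = 661.5 K.

662 K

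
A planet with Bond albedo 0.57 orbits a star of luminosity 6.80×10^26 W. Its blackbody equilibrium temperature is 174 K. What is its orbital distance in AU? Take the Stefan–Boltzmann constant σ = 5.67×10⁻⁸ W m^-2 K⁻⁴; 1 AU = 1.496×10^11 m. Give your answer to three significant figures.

Required flux: S = 4σT⁴/(1−α) = 483.5 W m^-2.
From L = 4πd²S, d = √(6.80×10^26/(4π·483.5)) = 3.346×10^11 m = 2.236 AU.

2.24 AU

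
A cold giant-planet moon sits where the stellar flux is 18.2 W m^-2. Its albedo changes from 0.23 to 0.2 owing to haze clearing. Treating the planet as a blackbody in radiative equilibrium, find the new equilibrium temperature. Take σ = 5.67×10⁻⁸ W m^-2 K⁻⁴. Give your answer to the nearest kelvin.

With the new albedo, S(1−α₂)/4 = 3.640 W m^-2, so T₂ = 89.51 K.

90 kelvin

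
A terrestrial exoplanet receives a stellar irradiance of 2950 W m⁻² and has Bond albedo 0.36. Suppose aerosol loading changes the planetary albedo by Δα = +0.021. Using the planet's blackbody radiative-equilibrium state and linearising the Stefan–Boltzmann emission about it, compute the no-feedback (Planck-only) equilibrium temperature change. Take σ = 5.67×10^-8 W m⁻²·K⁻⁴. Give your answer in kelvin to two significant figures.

The baseline emission temperature is T_e = 302.1 K.
The change in absorbed flux is Δ[S(1−α)/4] = −SΔα/4 = -15.49 W m⁻².
Linearising σT⁴ gives d(σT⁴)/dT = 4σT_e³ = 6.250 W m⁻² per K.
So ΔT₀ = -15.49/6.250 = -2.48 K.

-2.5 kelvin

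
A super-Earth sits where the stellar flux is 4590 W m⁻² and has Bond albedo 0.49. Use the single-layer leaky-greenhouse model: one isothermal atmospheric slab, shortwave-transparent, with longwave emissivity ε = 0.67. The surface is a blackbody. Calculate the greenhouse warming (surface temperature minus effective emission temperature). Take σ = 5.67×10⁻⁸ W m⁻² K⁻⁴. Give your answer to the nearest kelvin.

34 K

Effective emission temperature (TOA balance): σT_e⁴ = S(1−α)/4 = 585.2 W m⁻² → T_e = 318.7 K.
The surface balance (absorbed SW + ε·downward IR = σT_s⁴) with T_a⁴ = T_s⁴/2 reduces to T_s = T_e·[2/(2−ε)]^¼ = 353.0 K.
The atmosphere warms the surface by 34.22 K.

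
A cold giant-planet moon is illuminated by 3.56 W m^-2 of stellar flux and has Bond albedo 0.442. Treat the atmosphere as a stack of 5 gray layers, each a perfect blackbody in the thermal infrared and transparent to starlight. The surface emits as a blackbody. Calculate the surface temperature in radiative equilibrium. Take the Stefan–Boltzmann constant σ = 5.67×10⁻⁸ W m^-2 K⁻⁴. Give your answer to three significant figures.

85.1 kelvin

The effective emission temperature is T_e = [S(1−α)/(4σ)]^¼ = 54.40 K.
With N = 5 opaque layers, T_s = (N+1)^(1/4)·T_e = 6^(1/4)·54.40 = 85.14 K.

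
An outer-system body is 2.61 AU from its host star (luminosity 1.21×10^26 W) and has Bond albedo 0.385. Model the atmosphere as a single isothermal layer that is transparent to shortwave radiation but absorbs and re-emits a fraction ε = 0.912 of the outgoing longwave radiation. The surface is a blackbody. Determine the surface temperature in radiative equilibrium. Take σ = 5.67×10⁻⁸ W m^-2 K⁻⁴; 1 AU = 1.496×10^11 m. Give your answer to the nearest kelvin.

Orbital distance: d = 2.61 AU = 3.905×10^11 m.
S = L/(4πd²) = 63.16 W m^-2.
At the top of the atmosphere, σT_e⁴ = S(1−α)/4 = 9.711 W m^-2, giving T_e = 114.4 K.
The surface balance (absorbed SW + ε·downward IR = σT_s⁴) with T_a⁴ = T_s⁴/2 reduces to T_s = T_e·[2/(2−ε)]^¼ = 133.2 K.

133 K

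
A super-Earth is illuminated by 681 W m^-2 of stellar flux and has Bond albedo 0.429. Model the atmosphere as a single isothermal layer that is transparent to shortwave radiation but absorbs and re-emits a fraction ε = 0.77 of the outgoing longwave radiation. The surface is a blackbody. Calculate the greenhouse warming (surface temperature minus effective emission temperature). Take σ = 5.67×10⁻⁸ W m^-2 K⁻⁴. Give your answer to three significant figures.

26.3 K

Effective emission temperature (TOA balance): σT_e⁴ = S(1−α)/4 = 97.21 W m^-2 → T_e = 203.5 K.
The surface balance (absorbed SW + ε·downward IR = σT_s⁴) with T_a⁴ = T_s⁴/2 reduces to T_s = T_e·[2/(2−ε)]^¼ = 229.8 K.
T_s − T_e = 229.8 − 203.5 = 26.30 K.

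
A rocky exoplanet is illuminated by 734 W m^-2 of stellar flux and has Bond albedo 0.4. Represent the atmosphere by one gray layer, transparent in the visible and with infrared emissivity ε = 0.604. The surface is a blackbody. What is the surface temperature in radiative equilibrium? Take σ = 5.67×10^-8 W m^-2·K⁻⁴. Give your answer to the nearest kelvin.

230 kelvin

At the top of the atmosphere, σT_e⁴ = S(1−α)/4 = 110.1 W m^-2, giving T_e = 209.9 K.
Surface balance with a leaky layer gives σT_s⁴ = σT_e⁴·2/(2−ε), so T_s = T_e·[2/(2−0.604)]^(1/4) = 229.7 K.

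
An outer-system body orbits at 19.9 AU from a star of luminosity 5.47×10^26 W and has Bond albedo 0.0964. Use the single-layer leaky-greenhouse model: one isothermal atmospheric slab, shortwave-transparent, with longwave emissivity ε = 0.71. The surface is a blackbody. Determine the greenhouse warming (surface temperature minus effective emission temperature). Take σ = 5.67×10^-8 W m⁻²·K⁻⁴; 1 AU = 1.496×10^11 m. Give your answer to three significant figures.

d = 19.9 × 1.496×10^11 m = 2.977×10^12 m.
Spreading L over a sphere of radius d: S = 5.47×10^26/(4π·2.98×10^12²) = 4.911 W m⁻².
The planet radiates to space at T_e = [S(1−α)/(4σ)]^(1/4) = 66.51 K.
The surface balance (absorbed SW + ε·downward IR = σT_s⁴) with T_a⁴ = T_s⁴/2 reduces to T_s = T_e·[2/(2−ε)]^¼ = 74.22 K.
T_s − T_e = 74.22 − 66.51 = 7.706 K.

7.71 K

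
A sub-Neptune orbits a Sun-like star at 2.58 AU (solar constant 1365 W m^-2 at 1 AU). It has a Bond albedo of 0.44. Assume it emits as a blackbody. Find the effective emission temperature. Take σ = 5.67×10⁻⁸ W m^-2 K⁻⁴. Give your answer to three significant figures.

Irradiance scales as 1/d², so S = 1365 W m^-2 × (1/2.58)² = 205.1 W m^-2.
Absorbed flux (global mean): S(1−α)/4 = 205.1·0.56/4 = 28.71 W m^-2.
In equilibrium σT⁴ equals this, so T = 150.0 K.

150 K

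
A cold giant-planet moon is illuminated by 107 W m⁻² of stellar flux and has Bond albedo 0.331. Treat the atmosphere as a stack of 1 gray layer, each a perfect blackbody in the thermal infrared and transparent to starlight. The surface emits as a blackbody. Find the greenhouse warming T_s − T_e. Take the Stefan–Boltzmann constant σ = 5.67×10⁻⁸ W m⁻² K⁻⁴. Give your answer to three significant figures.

The effective emission temperature is T_e = [S(1−α)/(4σ)]^¼ = 133.3 K.
Surface: T_s = (2)^¼·T_e = 158.5 K.
Warming: T_s − T_e = 25.22 K.

25.2 K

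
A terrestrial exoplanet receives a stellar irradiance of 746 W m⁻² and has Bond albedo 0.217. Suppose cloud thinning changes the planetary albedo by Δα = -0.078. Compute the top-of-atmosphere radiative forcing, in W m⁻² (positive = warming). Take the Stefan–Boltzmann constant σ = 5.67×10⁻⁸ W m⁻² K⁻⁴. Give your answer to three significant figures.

The change in absorbed flux is Δ[S(1−α)/4] = −SΔα/4 = 14.55 W m⁻².

14.5 W m⁻²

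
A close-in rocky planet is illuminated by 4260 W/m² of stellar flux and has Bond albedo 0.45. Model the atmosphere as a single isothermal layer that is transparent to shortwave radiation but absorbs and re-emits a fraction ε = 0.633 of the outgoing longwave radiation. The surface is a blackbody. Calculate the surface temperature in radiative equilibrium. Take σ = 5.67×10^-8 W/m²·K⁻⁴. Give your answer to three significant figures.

Effective emission temperature (TOA balance): σT_e⁴ = S(1−α)/4 = 585.8 W/m² → T_e = 318.8 K.
For a single slab of emissivity ε, T_s⁴ = 2T_e⁴/(2−ε); thus T_s = 318.8·(1.463)^(1/4) = 350.6 K.

351 K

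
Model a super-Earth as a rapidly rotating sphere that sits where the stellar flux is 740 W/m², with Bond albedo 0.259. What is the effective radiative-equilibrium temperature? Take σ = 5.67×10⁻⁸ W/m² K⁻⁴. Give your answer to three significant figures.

Averaging over the sphere, the absorbed flux is S(1−α)/4 = 137.1 W/m².
In equilibrium σT⁴ equals this, so T = 221.7 K.

222 kelvin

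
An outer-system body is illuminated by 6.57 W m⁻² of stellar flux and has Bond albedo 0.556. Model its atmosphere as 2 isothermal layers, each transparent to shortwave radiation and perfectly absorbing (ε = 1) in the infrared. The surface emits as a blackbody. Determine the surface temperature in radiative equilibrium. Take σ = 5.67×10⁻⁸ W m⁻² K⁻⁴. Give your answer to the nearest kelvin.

79 kelvin

The effective emission temperature is T_e = [S(1−α)/(4σ)]^¼ = 59.89 K.
For an N-layer opaque stack, T_s⁴ = (N+1)T_e⁴, hence T_s = (3)^(1/4)×59.89 K = 78.81 K.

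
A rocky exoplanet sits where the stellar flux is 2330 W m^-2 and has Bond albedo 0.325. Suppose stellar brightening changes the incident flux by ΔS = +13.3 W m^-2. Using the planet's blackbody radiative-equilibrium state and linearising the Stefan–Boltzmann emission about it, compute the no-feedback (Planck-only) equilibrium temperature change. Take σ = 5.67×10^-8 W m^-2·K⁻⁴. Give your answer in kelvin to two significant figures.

0.41 K

Reference equilibrium: T_e = [S(1−α)/(4σ)]^(1/4) = 288.6 K.
Only a fraction (1−α) is absorbed and it's spread over 4πR², so ΔF = (1−α)ΔS/4 = 2.244 W m^-2.
Planck response: λ_P = 4σT_e³ = 4·5.67×10⁻⁸·(288.6)³ = 5.450 W m^-2/K.
Hence the no-feedback warming is ΔF/(4σT_e³) = 0.412 K.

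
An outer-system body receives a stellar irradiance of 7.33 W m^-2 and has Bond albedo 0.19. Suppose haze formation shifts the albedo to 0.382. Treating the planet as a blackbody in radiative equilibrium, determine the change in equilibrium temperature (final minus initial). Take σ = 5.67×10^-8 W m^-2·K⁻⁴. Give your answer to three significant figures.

-4.68 K

With α = 0.19, T₁ = 71.53 K.
Final:   T₂ = [S(1−0.382)/(4σ)]^(1/4) = 66.85 K.
ΔT = T₂ − T₁ = -4.678 K.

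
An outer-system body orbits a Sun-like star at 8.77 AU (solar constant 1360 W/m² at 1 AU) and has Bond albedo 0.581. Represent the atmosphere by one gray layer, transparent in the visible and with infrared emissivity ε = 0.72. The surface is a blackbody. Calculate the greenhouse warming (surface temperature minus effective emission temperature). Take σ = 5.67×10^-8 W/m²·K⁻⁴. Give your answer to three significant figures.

Irradiance scales as 1/d², so S = 1360 W/m² × (1/8.77)² = 17.68 W/m².
Effective emission temperature (TOA balance): σT_e⁴ = S(1−α)/4 = 1.852 W/m² → T_e = 75.60 K.
For a single slab of emissivity ε, T_s⁴ = 2T_e⁴/(2−ε); thus T_s = 75.60·(1.562)^(1/4) = 84.52 K.
Greenhouse warming: T_s − T_e = 8.923 K.

8.92 K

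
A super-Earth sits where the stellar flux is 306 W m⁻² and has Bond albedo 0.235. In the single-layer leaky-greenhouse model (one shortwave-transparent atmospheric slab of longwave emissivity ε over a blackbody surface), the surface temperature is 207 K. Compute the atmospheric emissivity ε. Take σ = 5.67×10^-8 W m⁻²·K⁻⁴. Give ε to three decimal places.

TOA balance gives T_e = 179.2 K.
Since (2−ε)/2 = (T_e/T_s)⁴ = 0.5622, ε = 0.8757.

0.876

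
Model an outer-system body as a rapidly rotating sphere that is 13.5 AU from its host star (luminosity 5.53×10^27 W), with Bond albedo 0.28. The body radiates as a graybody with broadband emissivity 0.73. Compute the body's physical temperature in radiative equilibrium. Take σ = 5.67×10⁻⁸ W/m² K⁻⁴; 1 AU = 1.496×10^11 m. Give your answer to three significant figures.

Orbital distance: d = 13.5 AU = 2.020×10^12 m.
S = L/(4πd²) = 107.9 W/m².
The planet absorbs (1−α)S over its disc πR² and re-emits over 4πR², so the mean absorbed flux is (1−0.28)·107.9/4 = 19.42 W/m².
Radiative balance εσT⁴ = 19.42 gives T = [19.42/(0.73·σ)]^(1/4) = 147.2 K.

147 K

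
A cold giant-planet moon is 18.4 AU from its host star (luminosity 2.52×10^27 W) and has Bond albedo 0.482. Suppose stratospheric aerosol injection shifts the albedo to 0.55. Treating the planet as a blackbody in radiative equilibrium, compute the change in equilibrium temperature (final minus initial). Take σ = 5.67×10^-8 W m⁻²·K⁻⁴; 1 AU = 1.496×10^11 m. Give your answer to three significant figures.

Orbital distance: d = 18.4 AU = 2.753×10^12 m.
Flux at the orbit: S = L/(4πd²) = 2.52×10^27/(4π·(2.75×10^12)²) = 26.47 W m⁻².
Before: T₁ = [26.47·0.518/(4σ)]^(1/4) = 88.17 K.
With α = 0.55, T₂ = 85.13 K.
Change: 85.13 − 88.17 = -3.048 K.

-3.05 K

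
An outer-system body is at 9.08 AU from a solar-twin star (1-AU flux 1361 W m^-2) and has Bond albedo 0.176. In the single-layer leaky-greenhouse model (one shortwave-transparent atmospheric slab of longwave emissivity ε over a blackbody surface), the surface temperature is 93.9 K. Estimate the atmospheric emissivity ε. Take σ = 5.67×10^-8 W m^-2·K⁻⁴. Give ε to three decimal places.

0.457

Irradiance scales as 1/d², so S = 1361 W m^-2 × (1/9.08)² = 16.51 W m^-2.
Effective temperature: T_e = [S(1−α)/(4σ)]^(1/4) = 88.00 K.
T_s⁴ = T_e⁴·2/(2−ε) → ε = 2 − 2(T_e/T_s)⁴ = 2 − 2·(88.00/93.9)⁴ = 0.4571.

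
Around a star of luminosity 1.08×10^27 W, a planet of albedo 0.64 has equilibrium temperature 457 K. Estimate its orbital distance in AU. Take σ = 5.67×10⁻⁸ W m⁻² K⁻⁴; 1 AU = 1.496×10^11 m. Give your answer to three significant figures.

0.374 AU

Energy balance gives S = 4σT⁴/(1−α) = 27480 W m⁻².
From L = 4πd²S, d = √(1.08×10^27/(4π·27480)) = 5.592×10^10 m = 0.3738 AU.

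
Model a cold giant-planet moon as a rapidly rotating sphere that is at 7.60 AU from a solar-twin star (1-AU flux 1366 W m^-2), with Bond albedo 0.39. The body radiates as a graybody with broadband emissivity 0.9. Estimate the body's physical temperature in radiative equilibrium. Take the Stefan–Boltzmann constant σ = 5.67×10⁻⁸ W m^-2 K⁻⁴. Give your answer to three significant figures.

91.7 K

By the inverse-square law, S = 1366/7.60² = 23.65 W m^-2.
The planet absorbs (1−α)S over its disc πR² and re-emits over 4πR², so the mean absorbed flux is (1−0.39)·23.65/4 = 3.607 W m^-2.
Radiative balance εσT⁴ = 3.607 gives T = [3.607/(0.9·σ)]^(1/4) = 91.69 K.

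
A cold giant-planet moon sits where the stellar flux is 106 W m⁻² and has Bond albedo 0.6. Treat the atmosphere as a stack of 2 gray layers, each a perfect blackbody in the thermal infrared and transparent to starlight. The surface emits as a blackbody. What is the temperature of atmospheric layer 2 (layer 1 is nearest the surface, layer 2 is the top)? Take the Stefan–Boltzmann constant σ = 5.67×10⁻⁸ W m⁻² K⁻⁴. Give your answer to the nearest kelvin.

117 K

Top-of-atmosphere balance: σT_e⁴ = S(1−α)/4 = 10.60 W m⁻² → T_e = 116.9 K.
Each opaque layer satisfies 2T_j⁴ = T_{j−1}⁴ + T_{j+1}⁴, giving T_k⁴ = (N+1−k)T_e⁴.
T_2 = (1)^(1/4)·116.9 = 116.9 K.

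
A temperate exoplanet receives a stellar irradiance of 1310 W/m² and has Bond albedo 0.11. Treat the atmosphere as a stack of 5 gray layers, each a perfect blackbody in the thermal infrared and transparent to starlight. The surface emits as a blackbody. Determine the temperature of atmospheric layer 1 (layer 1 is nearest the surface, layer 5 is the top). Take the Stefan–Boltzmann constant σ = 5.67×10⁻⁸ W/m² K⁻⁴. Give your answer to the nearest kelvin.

400 K

The effective emission temperature is T_e = [S(1−α)/(4σ)]^¼ = 267.8 K.
The net upward flux σT_e⁴ is constant between every pair of levels, so T_k⁴ = (N+1−k)T_e⁴.
T_1 = (5)^(1/4)·267.8 = 400.4 K.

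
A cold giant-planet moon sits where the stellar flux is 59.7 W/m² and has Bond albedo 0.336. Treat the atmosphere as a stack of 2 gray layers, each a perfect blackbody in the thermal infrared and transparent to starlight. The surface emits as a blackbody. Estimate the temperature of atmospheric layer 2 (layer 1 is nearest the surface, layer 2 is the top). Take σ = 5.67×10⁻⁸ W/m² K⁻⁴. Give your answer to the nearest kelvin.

Top-of-atmosphere balance: σT_e⁴ = S(1−α)/4 = 9.910 W/m² → T_e = 115.0 K.
Each opaque layer satisfies 2T_j⁴ = T_{j−1}⁴ + T_{j+1}⁴, giving T_k⁴ = (N+1−k)T_e⁴.
With k = 2: T_2 = (2+1−2)^¼·115.0 K = 115.0 K.

115 K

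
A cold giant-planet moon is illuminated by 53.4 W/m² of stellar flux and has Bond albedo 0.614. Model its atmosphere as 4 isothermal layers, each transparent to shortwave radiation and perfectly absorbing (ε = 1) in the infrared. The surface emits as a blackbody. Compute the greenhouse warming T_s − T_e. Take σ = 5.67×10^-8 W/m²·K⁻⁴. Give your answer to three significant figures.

The effective emission temperature is T_e = [S(1−α)/(4σ)]^¼ = 97.64 K.
T_s = (N+1)^(1/4)·T_e = 146.0 K.
Warming: T_s − T_e = 48.37 K.

48.4 K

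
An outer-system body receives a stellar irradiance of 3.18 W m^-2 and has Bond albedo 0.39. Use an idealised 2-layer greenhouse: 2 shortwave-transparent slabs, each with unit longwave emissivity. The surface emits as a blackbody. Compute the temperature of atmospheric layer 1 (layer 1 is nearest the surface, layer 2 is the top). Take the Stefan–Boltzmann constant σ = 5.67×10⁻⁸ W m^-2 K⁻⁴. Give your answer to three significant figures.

64.3 kelvin

The effective emission temperature is T_e = [S(1−α)/(4σ)]^¼ = 54.08 K.
Each opaque layer satisfies 2T_j⁴ = T_{j−1}⁴ + T_{j+1}⁴, giving T_k⁴ = (N+1−k)T_e⁴.
With k = 1: T_1 = (2+1−1)^¼·54.08 K = 64.31 K.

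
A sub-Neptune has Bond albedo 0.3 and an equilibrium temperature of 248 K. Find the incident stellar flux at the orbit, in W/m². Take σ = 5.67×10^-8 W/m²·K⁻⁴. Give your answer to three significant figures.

1230 W/m²

From S(1−α)/4 = σT⁴: S = 4σT⁴/(1−α).
σT⁴ = 5.67×10⁻⁸·(248)⁴ = 214.5 W/m².
S = 4·214.5/0.7 = 1226 W/m².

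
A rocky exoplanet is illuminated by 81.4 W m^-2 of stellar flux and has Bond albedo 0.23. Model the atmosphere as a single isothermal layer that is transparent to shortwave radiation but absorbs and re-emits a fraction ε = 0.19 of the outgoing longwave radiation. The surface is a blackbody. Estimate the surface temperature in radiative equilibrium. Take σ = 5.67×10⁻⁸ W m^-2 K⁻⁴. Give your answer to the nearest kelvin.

132 kelvin

The planet radiates to space at T_e = [S(1−α)/(4σ)]^(1/4) = 128.9 K.
The surface balance (absorbed SW + ε·downward IR = σT_s⁴) with T_a⁴ = T_s⁴/2 reduces to T_s = T_e·[2/(2−ε)]^¼ = 132.2 K.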